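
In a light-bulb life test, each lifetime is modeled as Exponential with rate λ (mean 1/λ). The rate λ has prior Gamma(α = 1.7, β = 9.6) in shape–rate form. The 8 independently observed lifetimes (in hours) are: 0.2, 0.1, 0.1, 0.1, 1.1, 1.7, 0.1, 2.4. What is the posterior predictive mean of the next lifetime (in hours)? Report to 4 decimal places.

With a Gamma(shape α, rate β) prior on the exponential rate λ, the posterior after n observations with total T = Σxᵢ is Gamma(α+n, β+T).
Sum of observations T = 5.8 hours; n = 8.
Posterior: Gamma(1.7+8, 9.6+5.8) = Gamma(9.7, 15.4).
The predictive distribution for the next observation is Lomax; its mean is β/(α−1) = 15.4/8.7 = 1.7701.

1.7701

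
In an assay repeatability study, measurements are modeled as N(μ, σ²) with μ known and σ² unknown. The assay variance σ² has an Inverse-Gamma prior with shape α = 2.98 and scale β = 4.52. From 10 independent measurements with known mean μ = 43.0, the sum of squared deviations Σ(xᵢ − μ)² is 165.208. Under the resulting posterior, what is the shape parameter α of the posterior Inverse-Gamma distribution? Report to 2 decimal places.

7.98

With known mean μ and an Inverse-Gamma(α, β) prior on σ², the Normal likelihood is conjugate: posterior is Inv-Gamma(α + n/2, β + Σ(xᵢ−μ)²/2).
Posterior: Inv-Gamma(2.98 + 10/2, 4.52 + 165.208/2) = Inv-Gamma(7.98, 87.1240).
Posterior α = 7.98.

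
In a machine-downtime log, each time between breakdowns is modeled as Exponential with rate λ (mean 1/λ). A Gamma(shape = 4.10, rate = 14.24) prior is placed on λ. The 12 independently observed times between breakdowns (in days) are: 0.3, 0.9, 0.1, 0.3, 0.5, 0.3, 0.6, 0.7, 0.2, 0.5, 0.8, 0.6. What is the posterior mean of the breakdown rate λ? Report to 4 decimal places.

With a Gamma(shape α, rate β) prior on the exponential rate λ, the posterior after n observations with total T = Σxᵢ is Gamma(α+n, β+T).
Sum of observations T = 5.8 days; n = 12.
Posterior: Gamma(4.10+12, 14.24+5.8) = Gamma(16.10, 20.04).
Posterior mean of λ = α/β = 16.10/20.04 = 0.8034.

0.8034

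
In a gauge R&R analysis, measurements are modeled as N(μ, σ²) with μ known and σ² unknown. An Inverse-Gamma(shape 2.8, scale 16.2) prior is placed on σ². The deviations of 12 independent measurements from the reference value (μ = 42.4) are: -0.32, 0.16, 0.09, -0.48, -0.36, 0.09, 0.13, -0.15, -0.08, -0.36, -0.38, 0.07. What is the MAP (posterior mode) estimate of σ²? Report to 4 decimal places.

With known mean μ and an Inverse-Gamma(α, β) prior on σ², the Normal likelihood is conjugate: posterior is Inv-Gamma(α + n/2, β + Σ(xᵢ−μ)²/2).
Σ(xᵢ−μ)² = (-0.32)² + (0.16)² + (0.09)² + (-0.48)² + (-0.36)² + (0.09)² + (0.13)² + (-0.15)² + (-0.08)² + (-0.36)² + (-0.38)² + (0.07)² = 0.8289.
Posterior: Inv-Gamma(2.8 + 12/2, 16.2 + 0.8289/2) = Inv-Gamma(8.80, 16.61445).
Mode = β/(α+1) = 16.61445/9.80 = 1.6954.

1.6954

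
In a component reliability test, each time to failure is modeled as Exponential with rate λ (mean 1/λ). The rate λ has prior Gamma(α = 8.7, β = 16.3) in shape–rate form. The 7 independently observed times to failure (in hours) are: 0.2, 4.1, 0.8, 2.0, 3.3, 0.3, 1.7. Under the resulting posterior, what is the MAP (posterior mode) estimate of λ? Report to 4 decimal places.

0.5122

With a Gamma(shape α, rate β) prior on the exponential rate λ, the posterior after n observations with total T = Σxᵢ is Gamma(α+n, β+T).
Sum of observations T = 12.4 hours; n = 7.
Posterior: Gamma(8.7+7, 16.3+12.4) = Gamma(15.7, 28.7).
Mode = (α−1)/β = 0.5122.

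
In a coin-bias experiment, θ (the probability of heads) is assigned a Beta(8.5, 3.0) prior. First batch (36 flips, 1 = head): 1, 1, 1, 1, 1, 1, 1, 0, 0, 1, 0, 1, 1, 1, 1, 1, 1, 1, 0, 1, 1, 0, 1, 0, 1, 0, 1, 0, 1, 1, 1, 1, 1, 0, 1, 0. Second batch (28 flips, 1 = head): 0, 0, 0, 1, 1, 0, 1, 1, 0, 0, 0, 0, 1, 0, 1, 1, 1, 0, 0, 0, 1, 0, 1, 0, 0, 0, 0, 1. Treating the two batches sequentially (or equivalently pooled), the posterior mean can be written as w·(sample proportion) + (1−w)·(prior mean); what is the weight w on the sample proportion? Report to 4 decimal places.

The Beta prior is conjugate to a Binomial/Bernoulli likelihood; the update adds successes to α and failures to β.
Total number of flips: n = 36 + 28 = 64.
Posterior mean = (α₀+k)/(α₀+β₀+n) = [n/(α₀+β₀+n)]·(k/n) + [(α₀+β₀)/(α₀+β₀+n)]·α₀/(α₀+β₀), so only n and the prior enter the weight.
The weight on the data is w = n/(α₀+β₀+n) = 64/(8.5+3.0+64) = 64/75.5 = 0.8477.

0.8477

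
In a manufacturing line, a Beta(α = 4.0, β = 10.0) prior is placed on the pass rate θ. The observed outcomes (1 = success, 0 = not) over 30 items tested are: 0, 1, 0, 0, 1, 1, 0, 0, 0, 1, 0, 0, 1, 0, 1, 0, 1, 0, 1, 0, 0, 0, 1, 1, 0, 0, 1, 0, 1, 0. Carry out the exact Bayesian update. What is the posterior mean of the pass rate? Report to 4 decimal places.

The Beta prior is conjugate to a Binomial/Bernoulli likelihood; the update adds successes to α and failures to β.
Posterior: Beta(α+k, β+n−k) = Beta(4.0+12, 10.0+18) = Beta(16.0, 28.0).
Posterior mean = α/(α+β) = 16.0/44.0 = 0.3636.

0.3636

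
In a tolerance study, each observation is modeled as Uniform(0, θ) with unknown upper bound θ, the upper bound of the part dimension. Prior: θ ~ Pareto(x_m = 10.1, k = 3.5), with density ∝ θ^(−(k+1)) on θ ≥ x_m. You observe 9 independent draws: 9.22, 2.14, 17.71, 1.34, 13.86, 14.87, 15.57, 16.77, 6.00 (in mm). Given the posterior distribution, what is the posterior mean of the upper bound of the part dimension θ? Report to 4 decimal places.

19.2500

A Pareto(scale x_m, shape k) prior on the upper bound θ of Uniform(0, θ) is conjugate: posterior is Pareto(max(x_m, max xᵢ), k + n).
Sample maximum = 17.71; prior scale x_m = 10.1 → posterior scale = max = 17.71.
Posterior shape = 3.5 + 9 = 12.5.
E[θ|data] = k·x_m/(k−1) = 12.5·17.71/11.5 = 19.2500.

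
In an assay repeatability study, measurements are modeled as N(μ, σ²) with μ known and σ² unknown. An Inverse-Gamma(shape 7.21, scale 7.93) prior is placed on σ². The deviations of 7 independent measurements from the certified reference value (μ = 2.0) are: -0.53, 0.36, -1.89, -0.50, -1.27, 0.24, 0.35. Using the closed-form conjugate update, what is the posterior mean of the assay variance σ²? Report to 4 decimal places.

With known mean μ and an Inverse-Gamma(α, β) prior on σ², the Normal likelihood is conjugate: posterior is Inv-Gamma(α + n/2, β + Σ(xᵢ−μ)²/2).
Σ(xᵢ−μ)² = (-0.53)² + (0.36)² + (-1.89)² + (-0.50)² + (-1.27)² + (0.24)² + (0.35)² = 6.0256.
Posterior: Inv-Gamma(7.21 + 7/2, 7.93 + 6.0256/2) = Inv-Gamma(10.71, 10.94280).
E[σ²|data] = β/(α−1) = 10.94280/9.71 = 1.1270.

1.1270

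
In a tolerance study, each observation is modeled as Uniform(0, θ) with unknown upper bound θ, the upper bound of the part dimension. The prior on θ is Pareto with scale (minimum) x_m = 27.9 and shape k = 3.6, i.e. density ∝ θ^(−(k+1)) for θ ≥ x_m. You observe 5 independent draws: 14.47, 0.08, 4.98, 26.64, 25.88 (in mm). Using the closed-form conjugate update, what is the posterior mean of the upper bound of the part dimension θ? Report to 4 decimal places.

31.5711

A Pareto(scale x_m, shape k) prior on the upper bound θ of Uniform(0, θ) is conjugate: posterior is Pareto(max(x_m, max xᵢ), k + n).
Sample maximum = 26.64; prior scale x_m = 27.9 → posterior scale = max = 27.90.
Posterior shape = 3.6 + 5 = 8.6.
E[θ|data] = k·x_m/(k−1) = 8.6·27.90/7.6 = 31.5711.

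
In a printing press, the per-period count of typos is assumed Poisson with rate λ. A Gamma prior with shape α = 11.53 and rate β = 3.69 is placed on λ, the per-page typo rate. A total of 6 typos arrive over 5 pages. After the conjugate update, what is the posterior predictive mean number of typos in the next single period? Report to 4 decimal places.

With a Gamma(shape α, rate β) prior, the Poisson likelihood is conjugate: the posterior is Gamma(α + ΣXᵢ, β + n).
Posterior: Gamma(α+S, β+n) = Gamma(11.53+6, 3.69+5) = Gamma(17.53, 8.69).
The predictive distribution for one future period is NegBinom with mean α/β = 2.0173.

2.0173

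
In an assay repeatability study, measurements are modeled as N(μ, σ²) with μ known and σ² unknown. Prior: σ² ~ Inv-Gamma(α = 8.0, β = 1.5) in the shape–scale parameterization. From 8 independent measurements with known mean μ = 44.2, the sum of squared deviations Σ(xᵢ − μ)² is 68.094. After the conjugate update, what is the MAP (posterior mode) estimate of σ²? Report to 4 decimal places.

With known mean μ and an Inverse-Gamma(α, β) prior on σ², the Normal likelihood is conjugate: posterior is Inv-Gamma(α + n/2, β + Σ(xᵢ−μ)²/2).
Posterior: Inv-Gamma(8.0 + 8/2, 1.5 + 68.094/2) = Inv-Gamma(12.00, 35.5470).
Mode = β/(α+1) = 35.5470/13.00 = 2.7344.

2.7344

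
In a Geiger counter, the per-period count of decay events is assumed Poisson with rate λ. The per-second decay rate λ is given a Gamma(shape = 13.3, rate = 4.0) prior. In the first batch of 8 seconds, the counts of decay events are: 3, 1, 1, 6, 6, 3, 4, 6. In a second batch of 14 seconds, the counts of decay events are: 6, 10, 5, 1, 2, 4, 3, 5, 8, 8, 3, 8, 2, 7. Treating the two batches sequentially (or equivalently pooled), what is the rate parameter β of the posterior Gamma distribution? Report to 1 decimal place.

With a Gamma(shape α, rate β) prior, the Poisson likelihood is conjugate: the posterior is Gamma(α + ΣXᵢ, β + n).
Batch 1: sum of counts S = 30 over n = 8 seconds.
After batch 1: Gamma(α+S, β+n) = Gamma(13.3+30, 4.0+8) = Gamma(43.3, 12.0).
Batch 2: sum of counts S = 72 over n = 14 seconds.
After batch 2: Gamma(α+S, β+n) = Gamma(43.3+72, 12.0+14) = Gamma(115.3, 26.0).
Posterior β = 26.0.

26.0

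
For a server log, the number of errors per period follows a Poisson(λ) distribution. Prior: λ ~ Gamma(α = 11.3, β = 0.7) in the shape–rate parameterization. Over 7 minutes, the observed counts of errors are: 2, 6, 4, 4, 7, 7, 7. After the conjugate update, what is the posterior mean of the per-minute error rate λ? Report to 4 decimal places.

With a Gamma(shape α, rate β) prior, the Poisson likelihood is conjugate: the posterior is Gamma(α + ΣXᵢ, β + n).
Sum of counts S = 37 over n = 7 minutes.
Posterior: Gamma(α+S, β+n) = Gamma(11.3+37, 0.7+7) = Gamma(48.3, 7.7).
Posterior mean = α/β = 48.3/7.7 = 6.2727.

6.2727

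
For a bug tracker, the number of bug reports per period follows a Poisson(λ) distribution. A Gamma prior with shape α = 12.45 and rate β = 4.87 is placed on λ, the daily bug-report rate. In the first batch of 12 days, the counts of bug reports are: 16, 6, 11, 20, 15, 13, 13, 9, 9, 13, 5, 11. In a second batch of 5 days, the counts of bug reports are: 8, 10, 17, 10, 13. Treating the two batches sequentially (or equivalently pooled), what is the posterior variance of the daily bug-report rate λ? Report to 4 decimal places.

With a Gamma(shape α, rate β) prior, the Poisson likelihood is conjugate: the posterior is Gamma(α + ΣXᵢ, β + n).
Batch 1: sum of counts S = 141 over n = 12 days.
After batch 1: Gamma(α+S, β+n) = Gamma(12.45+141, 4.87+12) = Gamma(153.45, 16.87).
Batch 2: sum of counts S = 58 over n = 5 days.
After batch 2: Gamma(α+S, β+n) = Gamma(153.45+58, 16.87+5) = Gamma(211.45, 21.87).
Var = α/β² = 211.45/21.87² = 0.4421.

0.4421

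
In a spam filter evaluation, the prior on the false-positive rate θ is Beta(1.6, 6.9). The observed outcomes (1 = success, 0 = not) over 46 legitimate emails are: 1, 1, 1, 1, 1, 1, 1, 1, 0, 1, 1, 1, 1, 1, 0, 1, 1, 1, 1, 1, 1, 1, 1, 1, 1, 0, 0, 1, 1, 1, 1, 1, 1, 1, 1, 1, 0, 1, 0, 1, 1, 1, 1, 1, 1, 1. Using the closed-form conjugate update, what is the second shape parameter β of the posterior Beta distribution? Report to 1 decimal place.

The Beta prior is conjugate to a Binomial/Bernoulli likelihood; the update adds successes to α and failures to β.
Posterior: Beta(α+k, β+n−k) = Beta(1.6+40, 6.9+6) = Beta(41.6, 12.9).
Posterior β = 12.9.

12.9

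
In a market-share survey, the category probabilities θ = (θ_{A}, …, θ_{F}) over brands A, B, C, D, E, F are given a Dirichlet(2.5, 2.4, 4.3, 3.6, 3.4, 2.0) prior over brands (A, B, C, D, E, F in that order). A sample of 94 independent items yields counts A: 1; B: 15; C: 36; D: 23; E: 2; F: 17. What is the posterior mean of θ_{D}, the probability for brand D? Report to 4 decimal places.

0.2371

The Dirichlet prior is conjugate to the Multinomial likelihood: each posterior αⱼ = prior αⱼ + observed count nⱼ.
Posterior concentration: (3.5, 17.4, 40.3, 26.6, 5.4, 19.0), total = 112.2.
E[θ_{D}|data] = α_{D}/Σα = 26.6/112.2 = 0.2371.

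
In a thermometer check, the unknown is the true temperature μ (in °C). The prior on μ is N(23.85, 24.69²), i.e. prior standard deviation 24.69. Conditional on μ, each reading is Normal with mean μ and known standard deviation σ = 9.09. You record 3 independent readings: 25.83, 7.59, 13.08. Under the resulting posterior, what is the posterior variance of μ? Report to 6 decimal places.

26.352064

For Normal data with known variance σ², a Normal(μ₀, σ₀²) prior on μ is conjugate. Posterior precision = 1/σ₀² + n/σ²; posterior mean is the precision-weighted average of μ₀ and x̄.
σ₀² = 24.69² = 609.5961, σ² = 9.09² = 82.6281; σ² + n·σ₀² = 82.6281 + 3·609.5961 = 1911.4164.
Posterior precision = 1/σ₀² + n/σ² = 1/609.5961 + 3/82.6281 = (σ² + n·σ₀²)/(σ₀²σ²) = 1911.4164/(609.5961·82.6281); posterior variance σₙ² = σ₀²σ²/(σ² + n·σ₀²) = 609.5961·82.6281/1911.4164 = 26.352064.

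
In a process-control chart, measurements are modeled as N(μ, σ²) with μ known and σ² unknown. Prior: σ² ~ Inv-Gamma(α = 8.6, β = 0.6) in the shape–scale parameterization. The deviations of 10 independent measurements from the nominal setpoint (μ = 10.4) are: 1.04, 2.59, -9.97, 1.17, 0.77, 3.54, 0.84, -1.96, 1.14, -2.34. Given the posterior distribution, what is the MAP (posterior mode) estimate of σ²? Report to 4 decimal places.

4.5961

With known mean μ and an Inverse-Gamma(α, β) prior on σ², the Normal likelihood is conjugate: posterior is Inv-Gamma(α + n/2, β + Σ(xᵢ−μ)²/2).
Σ(xᵢ−μ)² = (1.04)² + (2.59)² + (-9.97)² + (1.17)² + (0.77)² + (3.54)² + (0.84)² + (-1.96)² + (1.14)² + (-2.34)² = 133.0064.
Posterior: Inv-Gamma(8.6 + 10/2, 0.6 + 133.0064/2) = Inv-Gamma(13.60, 67.10320).
Mode = β/(α+1) = 67.10320/14.60 = 4.5961.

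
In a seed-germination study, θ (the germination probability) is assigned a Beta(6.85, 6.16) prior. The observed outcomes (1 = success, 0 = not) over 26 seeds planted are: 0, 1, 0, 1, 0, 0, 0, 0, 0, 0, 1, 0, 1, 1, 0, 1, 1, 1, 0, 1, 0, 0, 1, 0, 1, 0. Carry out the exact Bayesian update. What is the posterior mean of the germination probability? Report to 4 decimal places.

The Beta prior is conjugate to a Binomial/Bernoulli likelihood; the update adds successes to α and failures to β.
Posterior: Beta(α+k, β+n−k) = Beta(6.85+11, 6.16+15) = Beta(17.85, 21.16).
Posterior mean = α/(α+β) = 17.85/39.01 = 0.4576.

0.4576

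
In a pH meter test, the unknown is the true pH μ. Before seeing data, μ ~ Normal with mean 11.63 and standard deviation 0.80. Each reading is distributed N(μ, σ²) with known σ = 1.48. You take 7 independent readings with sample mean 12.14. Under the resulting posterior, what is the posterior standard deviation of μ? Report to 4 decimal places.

0.4584

For Normal data with known variance σ², a Normal(μ₀, σ₀²) prior on μ is conjugate. Posterior precision = 1/σ₀² + n/σ²; posterior mean is the precision-weighted average of μ₀ and x̄.
σ₀² = 0.80² = 0.64, σ² = 1.48² = 2.1904; σ² + n·σ₀² = 2.1904 + 7·0.64 = 6.6704.
Posterior precision = 1/σ₀² + n/σ² = 1/0.64 + 7/2.1904 = (σ² + n·σ₀²)/(σ₀²σ²) = 6.6704/(0.64·2.1904); posterior variance σₙ² = σ₀²σ²/(σ² + n·σ₀²) = 0.64·2.1904/6.6704 = 0.210161.
Posterior SD = √σₙ² = √(0.64·2.1904/6.6704) = 0.4584.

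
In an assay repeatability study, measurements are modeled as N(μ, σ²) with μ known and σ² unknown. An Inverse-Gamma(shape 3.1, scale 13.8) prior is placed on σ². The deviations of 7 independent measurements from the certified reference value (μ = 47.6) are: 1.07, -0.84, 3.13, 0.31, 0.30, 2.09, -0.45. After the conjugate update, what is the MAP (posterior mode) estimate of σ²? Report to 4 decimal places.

2.8950

With known mean μ and an Inverse-Gamma(α, β) prior on σ², the Normal likelihood is conjugate: posterior is Inv-Gamma(α + n/2, β + Σ(xᵢ−μ)²/2).
Σ(xᵢ−μ)² = (1.07)² + (-0.84)² + (3.13)² + (0.31)² + (0.30)² + (2.09)² + (-0.45)² = 16.4041.
Posterior: Inv-Gamma(3.1 + 7/2, 13.8 + 16.4041/2) = Inv-Gamma(6.60, 22.00205).
Mode = β/(α+1) = 22.00205/7.60 = 2.8950.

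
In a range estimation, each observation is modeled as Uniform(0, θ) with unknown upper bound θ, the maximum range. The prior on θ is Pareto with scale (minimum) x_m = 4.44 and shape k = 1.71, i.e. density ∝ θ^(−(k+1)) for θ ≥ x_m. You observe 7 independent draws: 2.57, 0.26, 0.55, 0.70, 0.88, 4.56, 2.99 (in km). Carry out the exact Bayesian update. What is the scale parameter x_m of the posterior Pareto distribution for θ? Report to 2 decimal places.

4.56

A Pareto(scale x_m, shape k) prior on the upper bound θ of Uniform(0, θ) is conjugate: posterior is Pareto(max(x_m, max xᵢ), k + n).
Sample maximum = 4.56; prior scale x_m = 4.44 → posterior scale = max = 4.56.
Posterior shape = 1.71 + 7 = 8.71.
Posterior scale x_m = 4.56.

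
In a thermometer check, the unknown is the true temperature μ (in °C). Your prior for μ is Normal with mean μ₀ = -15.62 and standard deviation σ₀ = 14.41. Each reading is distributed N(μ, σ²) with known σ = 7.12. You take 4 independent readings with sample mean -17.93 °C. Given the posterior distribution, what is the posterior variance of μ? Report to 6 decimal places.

For Normal data with known variance σ², a Normal(μ₀, σ₀²) prior on μ is conjugate. Posterior precision = 1/σ₀² + n/σ²; posterior mean is the precision-weighted average of μ₀ and x̄.
σ₀² = 14.41² = 207.6481, σ² = 7.12² = 50.6944; σ² + n·σ₀² = 50.6944 + 4·207.6481 = 881.2868.
Posterior precision = 1/σ₀² + n/σ² = 1/207.6481 + 4/50.6944 = (σ² + n·σ₀²)/(σ₀²σ²) = 881.2868/(207.6481·50.6944); posterior variance σₙ² = σ₀²σ²/(σ² + n·σ₀²) = 207.6481·50.6944/881.2868 = 11.944575.

11.944575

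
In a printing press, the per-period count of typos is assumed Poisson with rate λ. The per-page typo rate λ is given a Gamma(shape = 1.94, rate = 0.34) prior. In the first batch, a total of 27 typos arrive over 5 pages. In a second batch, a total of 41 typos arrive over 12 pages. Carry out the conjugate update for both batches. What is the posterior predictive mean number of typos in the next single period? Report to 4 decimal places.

With a Gamma(shape α, rate β) prior, the Poisson likelihood is conjugate: the posterior is Gamma(α + ΣXᵢ, β + n).
After batch 1: Gamma(α+S, β+n) = Gamma(1.94+27, 0.34+5) = Gamma(28.94, 5.34).
After batch 2: Gamma(α+S, β+n) = Gamma(28.94+41, 5.34+12) = Gamma(69.94, 17.34).
The predictive distribution for one future period is NegBinom with mean α/β = 4.0334.

4.0334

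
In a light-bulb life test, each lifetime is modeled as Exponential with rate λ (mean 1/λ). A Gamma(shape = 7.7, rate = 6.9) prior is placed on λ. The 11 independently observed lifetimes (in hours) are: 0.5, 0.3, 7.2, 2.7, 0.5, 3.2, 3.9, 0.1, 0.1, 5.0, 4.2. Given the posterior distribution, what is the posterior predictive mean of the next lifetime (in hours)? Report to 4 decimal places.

With a Gamma(shape α, rate β) prior on the exponential rate λ, the posterior after n observations with total T = Σxᵢ is Gamma(α+n, β+T).
Sum of observations T = 27.7 hours; n = 11.
Posterior: Gamma(7.7+11, 6.9+27.7) = Gamma(18.7, 34.6).
The predictive distribution for the next observation is Lomax; its mean is β/(α−1) = 34.6/17.7 = 1.9548.

1.9548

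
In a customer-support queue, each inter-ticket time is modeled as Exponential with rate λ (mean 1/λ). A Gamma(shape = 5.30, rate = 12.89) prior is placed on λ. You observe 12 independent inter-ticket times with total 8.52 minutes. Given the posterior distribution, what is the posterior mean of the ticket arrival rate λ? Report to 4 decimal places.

With a Gamma(shape α, rate β) prior on the exponential rate λ, the posterior after n observations with total T = Σxᵢ is Gamma(α+n, β+T).
Posterior: Gamma(5.30+12, 12.89+8.52) = Gamma(17.30, 21.41).
Posterior mean of λ = α/β = 17.30/21.41 = 0.8080.

0.8080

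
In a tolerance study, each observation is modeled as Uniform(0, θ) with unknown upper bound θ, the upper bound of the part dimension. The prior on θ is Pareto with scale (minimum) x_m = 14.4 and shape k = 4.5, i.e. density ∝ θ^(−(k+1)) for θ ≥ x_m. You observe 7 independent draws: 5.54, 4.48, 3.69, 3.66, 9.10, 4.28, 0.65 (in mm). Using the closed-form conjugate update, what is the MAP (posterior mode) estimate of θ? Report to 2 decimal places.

A Pareto(scale x_m, shape k) prior on the upper bound θ of Uniform(0, θ) is conjugate: posterior is Pareto(max(x_m, max xᵢ), k + n).
Sample maximum = 9.10; prior scale x_m = 14.4 → posterior scale = max = 14.40.
Posterior shape = 4.5 + 7 = 11.5.
The Pareto density is decreasing on [x_m, ∞), so the mode is x_m = 14.40.

14.40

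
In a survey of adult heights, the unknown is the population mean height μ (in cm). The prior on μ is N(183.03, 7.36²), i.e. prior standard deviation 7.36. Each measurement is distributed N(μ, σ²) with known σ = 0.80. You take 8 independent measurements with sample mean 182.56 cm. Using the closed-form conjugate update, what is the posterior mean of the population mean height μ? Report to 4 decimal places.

For Normal data with known variance σ², a Normal(μ₀, σ₀²) prior on μ is conjugate. Posterior precision = 1/σ₀² + n/σ²; posterior mean is the precision-weighted average of μ₀ and x̄.
n·x̄ = 8·182.56 = 1460.48.
σ₀² = 7.36² = 54.1696, σ² = 0.80² = 0.64; σ² + n·σ₀² = 0.64 + 8·54.1696 = 433.9968.
Posterior mean = (μ₀/σ₀² + n·x̄/σ²)/(1/σ₀² + n/σ²) = (σ²·μ₀ + σ₀²·n·x̄)/(σ² + n·σ₀²) = (0.64·183.03 + 54.1696·1460.48)/433.9968 = 79230.756608/433.9968 = 182.5607.

182.5607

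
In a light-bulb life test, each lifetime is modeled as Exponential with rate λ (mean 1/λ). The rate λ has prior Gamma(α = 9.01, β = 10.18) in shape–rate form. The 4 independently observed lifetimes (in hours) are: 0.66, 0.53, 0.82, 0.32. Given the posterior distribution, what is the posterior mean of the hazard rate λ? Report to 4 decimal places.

1.0400

With a Gamma(shape α, rate β) prior on the exponential rate λ, the posterior after n observations with total T = Σxᵢ is Gamma(α+n, β+T).
Sum of observations T = 2.33 hours; n = 4.
Posterior: Gamma(9.01+4, 10.18+2.33) = Gamma(13.01, 12.51).
Posterior mean of λ = α/β = 13.01/12.51 = 1.0400.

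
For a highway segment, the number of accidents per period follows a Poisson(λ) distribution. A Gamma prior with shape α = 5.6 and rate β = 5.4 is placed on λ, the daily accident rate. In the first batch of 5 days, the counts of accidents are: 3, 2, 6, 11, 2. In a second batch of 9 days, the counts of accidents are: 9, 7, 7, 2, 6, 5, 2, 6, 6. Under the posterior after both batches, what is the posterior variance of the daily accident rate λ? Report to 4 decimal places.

0.2115

With a Gamma(shape α, rate β) prior, the Poisson likelihood is conjugate: the posterior is Gamma(α + ΣXᵢ, β + n).
Batch 1: sum of counts S = 24 over n = 5 days.
After batch 1: Gamma(α+S, β+n) = Gamma(5.6+24, 5.4+5) = Gamma(29.6, 10.4).
Batch 2: sum of counts S = 50 over n = 9 days.
After batch 2: Gamma(α+S, β+n) = Gamma(29.6+50, 10.4+9) = Gamma(79.6, 19.4).
Var = α/β² = 79.6/19.4² = 0.2115.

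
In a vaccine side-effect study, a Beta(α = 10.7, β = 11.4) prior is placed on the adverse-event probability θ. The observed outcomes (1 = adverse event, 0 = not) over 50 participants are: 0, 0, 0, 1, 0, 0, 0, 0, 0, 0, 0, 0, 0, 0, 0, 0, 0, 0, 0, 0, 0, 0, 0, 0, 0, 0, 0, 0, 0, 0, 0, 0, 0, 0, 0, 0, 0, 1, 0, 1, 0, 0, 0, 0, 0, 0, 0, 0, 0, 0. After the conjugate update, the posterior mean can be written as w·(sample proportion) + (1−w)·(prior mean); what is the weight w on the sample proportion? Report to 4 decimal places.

The Beta prior is conjugate to a Binomial/Bernoulli likelihood; the update adds successes to α and failures to β.
Posterior mean = (α₀+k)/(α₀+β₀+n) = [n/(α₀+β₀+n)]·(k/n) + [(α₀+β₀)/(α₀+β₀+n)]·α₀/(α₀+β₀), so only n and the prior enter the weight.
The weight on the data is w = n/(α₀+β₀+n) = 50/(10.7+11.4+50) = 50/72.1 = 0.6935.

0.6935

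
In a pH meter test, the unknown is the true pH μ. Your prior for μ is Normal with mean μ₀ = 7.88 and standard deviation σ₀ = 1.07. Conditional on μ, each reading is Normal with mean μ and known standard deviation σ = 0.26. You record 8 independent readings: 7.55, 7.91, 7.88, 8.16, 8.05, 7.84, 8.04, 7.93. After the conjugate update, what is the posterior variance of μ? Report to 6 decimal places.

For Normal data with known variance σ², a Normal(μ₀, σ₀²) prior on μ is conjugate. Posterior precision = 1/σ₀² + n/σ²; posterior mean is the precision-weighted average of μ₀ and x̄.
σ₀² = 1.07² = 1.1449, σ² = 0.26² = 0.0676; σ² + n·σ₀² = 0.0676 + 8·1.1449 = 9.2268.
Posterior precision = 1/σ₀² + n/σ² = 1/1.1449 + 8/0.0676 = (σ² + n·σ₀²)/(σ₀²σ²) = 9.2268/(1.1449·0.0676); posterior variance σₙ² = σ₀²σ²/(σ² + n·σ₀²) = 1.1449·0.0676/9.2268 = 0.008388.

0.008388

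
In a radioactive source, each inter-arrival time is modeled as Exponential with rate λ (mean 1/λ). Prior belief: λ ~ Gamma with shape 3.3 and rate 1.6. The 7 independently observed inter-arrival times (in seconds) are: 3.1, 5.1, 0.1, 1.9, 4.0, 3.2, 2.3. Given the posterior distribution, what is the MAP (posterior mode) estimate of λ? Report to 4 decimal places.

With a Gamma(shape α, rate β) prior on the exponential rate λ, the posterior after n observations with total T = Σxᵢ is Gamma(α+n, β+T).
Sum of observations T = 19.7 seconds; n = 7.
Posterior: Gamma(3.3+7, 1.6+19.7) = Gamma(10.3, 21.3).
Mode = (α−1)/β = 0.4366.

0.4366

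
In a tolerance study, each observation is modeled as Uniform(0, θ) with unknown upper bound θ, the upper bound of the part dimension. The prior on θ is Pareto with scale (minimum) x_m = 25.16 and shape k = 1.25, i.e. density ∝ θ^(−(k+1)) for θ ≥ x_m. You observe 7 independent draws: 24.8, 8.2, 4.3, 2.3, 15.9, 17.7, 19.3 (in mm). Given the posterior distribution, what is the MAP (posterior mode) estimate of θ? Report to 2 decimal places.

A Pareto(scale x_m, shape k) prior on the upper bound θ of Uniform(0, θ) is conjugate: posterior is Pareto(max(x_m, max xᵢ), k + n).
Sample maximum = 24.8; prior scale x_m = 25.16 → posterior scale = max = 25.16.
Posterior shape = 1.25 + 7 = 8.25.
The Pareto density is decreasing on [x_m, ∞), so the mode is x_m = 25.16.

25.16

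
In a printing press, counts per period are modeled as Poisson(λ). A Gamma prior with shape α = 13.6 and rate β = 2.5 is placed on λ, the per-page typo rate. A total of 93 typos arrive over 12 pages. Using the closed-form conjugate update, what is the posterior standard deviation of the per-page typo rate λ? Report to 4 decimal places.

With a Gamma(shape α, rate β) prior, the Poisson likelihood is conjugate: the posterior is Gamma(α + ΣXᵢ, β + n).
Posterior: Gamma(α+S, β+n) = Gamma(13.6+93, 2.5+12) = Gamma(106.6, 14.5).
SD = √α/β = √106.6/14.5 = 0.7121.

0.7121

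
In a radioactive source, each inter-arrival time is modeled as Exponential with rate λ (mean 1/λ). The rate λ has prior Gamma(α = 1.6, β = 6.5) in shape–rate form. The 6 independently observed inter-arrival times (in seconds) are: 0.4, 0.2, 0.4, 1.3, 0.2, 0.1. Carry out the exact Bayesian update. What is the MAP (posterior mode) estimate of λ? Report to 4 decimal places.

0.7253

With a Gamma(shape α, rate β) prior on the exponential rate λ, the posterior after n observations with total T = Σxᵢ is Gamma(α+n, β+T).
Sum of observations T = 2.6 seconds; n = 6.
Posterior: Gamma(1.6+6, 6.5+2.6) = Gamma(7.6, 9.1).
Mode = (α−1)/β = 0.7253.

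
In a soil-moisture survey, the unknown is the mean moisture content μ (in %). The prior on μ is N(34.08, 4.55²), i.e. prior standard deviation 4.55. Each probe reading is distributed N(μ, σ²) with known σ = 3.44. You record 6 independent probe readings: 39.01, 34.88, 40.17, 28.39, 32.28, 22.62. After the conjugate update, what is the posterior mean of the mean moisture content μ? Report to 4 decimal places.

32.9950

For Normal data with known variance σ², a Normal(μ₀, σ₀²) prior on μ is conjugate. Posterior precision = 1/σ₀² + n/σ²; posterior mean is the precision-weighted average of μ₀ and x̄.
Σxᵢ = 39.01 + 34.88 + 40.17 + 28.39 + 32.28 + 22.62 = 197.35, so n·x̄ = 197.35.
σ₀² = 4.55² = 20.7025, σ² = 3.44² = 11.8336; σ² + n·σ₀² = 11.8336 + 6·20.7025 = 136.0486.
Posterior mean = (μ₀/σ₀² + n·x̄/σ²)/(1/σ₀² + n/σ²) = (σ²·μ₀ + σ₀²·n·x̄)/(σ² + n·σ₀²) = (11.8336·34.08 + 20.7025·197.35)/136.0486 = 4488.927463/136.0486 = 32.9950.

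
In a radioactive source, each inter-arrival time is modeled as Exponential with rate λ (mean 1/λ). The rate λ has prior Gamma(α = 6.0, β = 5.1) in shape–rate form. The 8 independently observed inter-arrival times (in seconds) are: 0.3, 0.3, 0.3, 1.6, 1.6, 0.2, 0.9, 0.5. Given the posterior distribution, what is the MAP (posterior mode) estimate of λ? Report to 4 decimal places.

With a Gamma(shape α, rate β) prior on the exponential rate λ, the posterior after n observations with total T = Σxᵢ is Gamma(α+n, β+T).
Sum of observations T = 5.7 seconds; n = 8.
Posterior: Gamma(6.0+8, 5.1+5.7) = Gamma(14.0, 10.8).
Mode = (α−1)/β = 1.2037.

1.2037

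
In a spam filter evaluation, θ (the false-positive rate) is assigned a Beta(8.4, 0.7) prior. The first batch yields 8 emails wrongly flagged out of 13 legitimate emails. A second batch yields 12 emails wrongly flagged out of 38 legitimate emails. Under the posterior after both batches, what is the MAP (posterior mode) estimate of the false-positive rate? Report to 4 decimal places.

0.4716

The Beta prior is conjugate to a Binomial/Bernoulli likelihood; the update adds successes to α and failures to β.
After batch 1: Beta(8.4+8, 0.7+5) = Beta(16.4, 5.7).
After batch 2: Beta(16.4+12, 5.7+26) = Beta(28.4, 31.7).
Mode of Beta(a,b) for a,b>1 is (a−1)/(a+b−2) = 27.4/58.1 = 0.4716.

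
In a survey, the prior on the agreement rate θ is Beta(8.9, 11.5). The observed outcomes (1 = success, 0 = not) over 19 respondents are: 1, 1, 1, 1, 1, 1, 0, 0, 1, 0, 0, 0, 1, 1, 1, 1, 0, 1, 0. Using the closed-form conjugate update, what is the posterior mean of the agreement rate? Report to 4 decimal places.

The Beta prior is conjugate to a Binomial/Bernoulli likelihood; the update adds successes to α and failures to β.
Posterior: Beta(α+k, β+n−k) = Beta(8.9+12, 11.5+7) = Beta(20.9, 18.5).
Posterior mean = α/(α+β) = 20.9/39.4 = 0.5305.

0.5305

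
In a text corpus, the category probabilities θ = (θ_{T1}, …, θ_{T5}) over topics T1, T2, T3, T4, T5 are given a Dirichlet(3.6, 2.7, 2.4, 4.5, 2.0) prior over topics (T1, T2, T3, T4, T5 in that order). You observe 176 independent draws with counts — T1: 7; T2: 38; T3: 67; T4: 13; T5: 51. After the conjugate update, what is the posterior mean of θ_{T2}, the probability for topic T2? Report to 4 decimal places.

0.2129

The Dirichlet prior is conjugate to the Multinomial likelihood: each posterior αⱼ = prior αⱼ + observed count nⱼ.
Posterior concentration: (10.6, 40.7, 69.4, 17.5, 53.0), total = 191.2.
E[θ_{T2}|data] = α_{T2}/Σα = 40.7/191.2 = 0.2129.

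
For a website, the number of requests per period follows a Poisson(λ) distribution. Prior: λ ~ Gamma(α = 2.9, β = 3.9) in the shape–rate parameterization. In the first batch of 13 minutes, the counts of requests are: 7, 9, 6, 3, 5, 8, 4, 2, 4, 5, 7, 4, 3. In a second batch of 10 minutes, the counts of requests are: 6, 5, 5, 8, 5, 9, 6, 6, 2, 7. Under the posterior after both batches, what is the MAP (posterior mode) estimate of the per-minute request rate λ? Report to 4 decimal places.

4.7546

With a Gamma(shape α, rate β) prior, the Poisson likelihood is conjugate: the posterior is Gamma(α + ΣXᵢ, β + n).
Batch 1: sum of counts S = 67 over n = 13 minutes.
After batch 1: Gamma(α+S, β+n) = Gamma(2.9+67, 3.9+13) = Gamma(69.9, 16.9).
Batch 2: sum of counts S = 59 over n = 10 minutes.
After batch 2: Gamma(α+S, β+n) = Gamma(69.9+59, 16.9+10) = Gamma(128.9, 26.9).
Mode of Gamma(α,β) for α≥1 is (α−1)/β = 127.9/26.9 = 4.7546.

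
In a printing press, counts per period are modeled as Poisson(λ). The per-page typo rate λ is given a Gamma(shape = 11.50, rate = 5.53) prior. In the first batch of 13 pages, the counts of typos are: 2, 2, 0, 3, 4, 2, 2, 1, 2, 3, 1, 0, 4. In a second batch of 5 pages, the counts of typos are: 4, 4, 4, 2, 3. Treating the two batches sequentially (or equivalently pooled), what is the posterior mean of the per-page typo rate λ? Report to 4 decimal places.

2.3162

With a Gamma(shape α, rate β) prior, the Poisson likelihood is conjugate: the posterior is Gamma(α + ΣXᵢ, β + n).
Batch 1: sum of counts S = 26 over n = 13 pages.
After batch 1: Gamma(α+S, β+n) = Gamma(11.50+26, 5.53+13) = Gamma(37.50, 18.53).
Batch 2: sum of counts S = 17 over n = 5 pages.
After batch 2: Gamma(α+S, β+n) = Gamma(37.50+17, 18.53+5) = Gamma(54.50, 23.53).
Posterior mean = α/β = 54.50/23.53 = 2.3162.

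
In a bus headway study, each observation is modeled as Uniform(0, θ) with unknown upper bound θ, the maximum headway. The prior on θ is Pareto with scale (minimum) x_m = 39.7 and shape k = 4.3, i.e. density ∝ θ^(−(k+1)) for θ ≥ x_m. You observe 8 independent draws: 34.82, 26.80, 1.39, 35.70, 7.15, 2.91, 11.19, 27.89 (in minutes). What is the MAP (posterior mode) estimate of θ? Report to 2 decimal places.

39.70

A Pareto(scale x_m, shape k) prior on the upper bound θ of Uniform(0, θ) is conjugate: posterior is Pareto(max(x_m, max xᵢ), k + n).
Sample maximum = 35.70; prior scale x_m = 39.7 → posterior scale = max = 39.70.
Posterior shape = 4.3 + 8 = 12.3.
The Pareto density is decreasing on [x_m, ∞), so the mode is x_m = 39.70.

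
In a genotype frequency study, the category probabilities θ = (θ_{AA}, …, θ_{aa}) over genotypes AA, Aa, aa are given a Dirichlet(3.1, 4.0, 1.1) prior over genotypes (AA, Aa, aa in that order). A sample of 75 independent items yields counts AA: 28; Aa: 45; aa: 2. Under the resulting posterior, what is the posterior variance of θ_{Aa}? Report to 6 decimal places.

The Dirichlet prior is conjugate to the Multinomial likelihood: each posterior αⱼ = prior αⱼ + observed count nⱼ.
Posterior concentration: (31.1, 49.0, 3.1), total = 83.2.
Var[θ_j] = α_j(Σα−α_j)/((Σα)²(Σα+1)) = 49.0·34.2/(83.2²·84.2) = 0.002875.

0.002875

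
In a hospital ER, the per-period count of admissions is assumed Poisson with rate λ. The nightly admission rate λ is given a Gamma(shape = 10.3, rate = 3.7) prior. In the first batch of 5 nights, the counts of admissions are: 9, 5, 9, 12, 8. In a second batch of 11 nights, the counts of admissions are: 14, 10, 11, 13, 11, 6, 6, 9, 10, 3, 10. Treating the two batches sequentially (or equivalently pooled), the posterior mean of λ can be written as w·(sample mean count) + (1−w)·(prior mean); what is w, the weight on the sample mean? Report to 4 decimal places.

With a Gamma(shape α, rate β) prior, the Poisson likelihood is conjugate: the posterior is Gamma(α + ΣXᵢ, β + n).
Total number of nights: n = 5 + 11 = 16.
Posterior mean = (α₀+S)/(β₀+n) = [n/(β₀+n)]·(S/n) + [β₀/(β₀+n)]·(α₀/β₀), so only n and β₀ enter the weight.
Weight on data w = n/(β₀+n) = 16/(3.7+16) = 16/19.7 = 0.8122.

0.8122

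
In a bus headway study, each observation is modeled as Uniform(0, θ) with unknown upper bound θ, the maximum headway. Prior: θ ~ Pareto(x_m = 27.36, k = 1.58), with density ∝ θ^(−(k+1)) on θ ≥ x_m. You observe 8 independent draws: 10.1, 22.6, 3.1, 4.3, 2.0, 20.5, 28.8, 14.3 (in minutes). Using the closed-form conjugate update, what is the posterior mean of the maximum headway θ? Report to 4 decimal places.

32.1566

A Pareto(scale x_m, shape k) prior on the upper bound θ of Uniform(0, θ) is conjugate: posterior is Pareto(max(x_m, max xᵢ), k + n).
Sample maximum = 28.8; prior scale x_m = 27.36 → posterior scale = max = 28.80.
Posterior shape = 1.58 + 8 = 9.58.
E[θ|data] = k·x_m/(k−1) = 9.58·28.80/8.58 = 32.1566.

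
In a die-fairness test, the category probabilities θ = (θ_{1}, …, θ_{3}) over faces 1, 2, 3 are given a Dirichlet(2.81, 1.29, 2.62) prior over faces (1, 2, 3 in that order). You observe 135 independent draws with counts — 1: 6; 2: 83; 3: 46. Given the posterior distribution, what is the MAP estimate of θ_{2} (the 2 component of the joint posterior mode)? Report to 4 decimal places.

The Dirichlet prior is conjugate to the Multinomial likelihood: each posterior αⱼ = prior αⱼ + observed count nⱼ.
Posterior concentration: (8.81, 84.29, 48.62), total = 141.72.
Joint mode component: (α_{2}−1)/(Σα−K) = 83.29/138.72 = 0.6004.

0.6004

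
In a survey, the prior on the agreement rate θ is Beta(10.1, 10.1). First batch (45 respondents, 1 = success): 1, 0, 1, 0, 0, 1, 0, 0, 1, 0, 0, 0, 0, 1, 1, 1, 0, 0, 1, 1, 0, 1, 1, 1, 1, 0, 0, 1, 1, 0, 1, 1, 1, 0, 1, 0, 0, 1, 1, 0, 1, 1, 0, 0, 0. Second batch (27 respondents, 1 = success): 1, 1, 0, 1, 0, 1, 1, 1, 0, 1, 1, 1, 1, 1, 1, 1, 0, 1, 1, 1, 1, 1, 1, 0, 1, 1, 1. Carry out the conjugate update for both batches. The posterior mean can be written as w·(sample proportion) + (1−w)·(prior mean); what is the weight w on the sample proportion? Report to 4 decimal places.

0.7809

The Beta prior is conjugate to a Binomial/Bernoulli likelihood; the update adds successes to α and failures to β.
Total number of respondents: n = 45 + 27 = 72.
Posterior mean = (α₀+k)/(α₀+β₀+n) = [n/(α₀+β₀+n)]·(k/n) + [(α₀+β₀)/(α₀+β₀+n)]·α₀/(α₀+β₀), so only n and the prior enter the weight.
The weight on the data is w = n/(α₀+β₀+n) = 72/(10.1+10.1+72) = 72/92.2 = 0.7809.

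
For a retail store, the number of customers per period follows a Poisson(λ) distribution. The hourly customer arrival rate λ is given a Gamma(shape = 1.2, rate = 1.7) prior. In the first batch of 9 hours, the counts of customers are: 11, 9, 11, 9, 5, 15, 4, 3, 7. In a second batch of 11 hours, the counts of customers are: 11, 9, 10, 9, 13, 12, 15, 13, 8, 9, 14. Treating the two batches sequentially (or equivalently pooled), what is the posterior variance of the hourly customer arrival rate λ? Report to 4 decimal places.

With a Gamma(shape α, rate β) prior, the Poisson likelihood is conjugate: the posterior is Gamma(α + ΣXᵢ, β + n).
Batch 1: sum of counts S = 74 over n = 9 hours.
After batch 1: Gamma(α+S, β+n) = Gamma(1.2+74, 1.7+9) = Gamma(75.2, 10.7).
Batch 2: sum of counts S = 123 over n = 11 hours.
After batch 2: Gamma(α+S, β+n) = Gamma(75.2+123, 10.7+11) = Gamma(198.2, 21.7).
Var = α/β² = 198.2/21.7² = 0.4209.

0.4209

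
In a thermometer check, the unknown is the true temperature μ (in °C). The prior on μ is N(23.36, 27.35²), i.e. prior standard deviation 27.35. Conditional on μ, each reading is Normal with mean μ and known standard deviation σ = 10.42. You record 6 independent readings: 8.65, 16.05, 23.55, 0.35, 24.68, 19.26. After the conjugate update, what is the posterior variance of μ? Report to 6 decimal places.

For Normal data with known variance σ², a Normal(μ₀, σ₀²) prior on μ is conjugate. Posterior precision = 1/σ₀² + n/σ²; posterior mean is the precision-weighted average of μ₀ and x̄.
σ₀² = 27.35² = 748.0225, σ² = 10.42² = 108.5764; σ² + n·σ₀² = 108.5764 + 6·748.0225 = 4596.7114.
Posterior precision = 1/σ₀² + n/σ² = 1/748.0225 + 6/108.5764 = (σ² + n·σ₀²)/(σ₀²σ²) = 4596.7114/(748.0225·108.5764); posterior variance σₙ² = σ₀²σ²/(σ² + n·σ₀²) = 748.0225·108.5764/4596.7114 = 17.668629.

17.668629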